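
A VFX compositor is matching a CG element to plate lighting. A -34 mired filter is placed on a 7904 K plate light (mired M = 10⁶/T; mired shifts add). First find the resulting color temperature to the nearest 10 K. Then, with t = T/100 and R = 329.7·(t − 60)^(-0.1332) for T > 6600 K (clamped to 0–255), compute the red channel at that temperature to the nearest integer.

197

M_in = 10⁶/7904 = 126.52; M_out = 126.52 + (-34) = 92.52.
T_out = 10⁶/92.52 = 10808.7 K → 10810 K; t = 108.1.
R = 329.7·(108.1 − 60)^(-0.1332) = 329.7·48.1^(-0.1332) = 329.7·0.59695 = 196.815.
Rounded: 197.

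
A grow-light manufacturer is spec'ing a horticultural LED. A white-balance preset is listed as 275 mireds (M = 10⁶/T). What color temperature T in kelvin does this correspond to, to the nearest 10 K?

T = 10⁶ / 275 = 3636.36 K → 3640 K.

3640 K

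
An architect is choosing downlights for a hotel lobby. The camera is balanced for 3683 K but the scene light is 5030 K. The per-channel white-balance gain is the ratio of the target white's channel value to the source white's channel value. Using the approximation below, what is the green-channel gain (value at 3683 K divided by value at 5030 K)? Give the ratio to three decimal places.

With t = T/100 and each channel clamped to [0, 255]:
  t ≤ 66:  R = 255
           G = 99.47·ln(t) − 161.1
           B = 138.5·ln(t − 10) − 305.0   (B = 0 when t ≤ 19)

0.864

At 5030 K (t = 50.3):
  G = 99.47·ln 50.3 − 161.1 = 99.47·3.9180 − 161.1 = 228.624.
At 3683 K (t = 36.83):
  G = 99.47·ln 36.83 − 161.1 = 99.47·3.6063 − 161.1 = 197.620.
Gain = 197.620 / 228.624 = 0.8644 → 0.864.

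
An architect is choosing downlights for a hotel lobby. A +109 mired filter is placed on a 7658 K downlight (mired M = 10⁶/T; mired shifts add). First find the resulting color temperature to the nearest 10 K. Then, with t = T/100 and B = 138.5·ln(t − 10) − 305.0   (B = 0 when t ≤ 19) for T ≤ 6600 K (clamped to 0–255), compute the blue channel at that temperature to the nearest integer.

174

M_in = 10⁶/7658 = 130.58; M_out = 130.58 + (+109) = 239.58.
T_out = 10⁶/239.58 = 4173.9 K → 4170 K; t = 41.7.
B = 138.5·ln(41.7 − 10) − 305.0 = 138.5·ln 31.7 − 305.0 = 138.5·3.4563 − 305.0 = 173.700.
Rounded: 174.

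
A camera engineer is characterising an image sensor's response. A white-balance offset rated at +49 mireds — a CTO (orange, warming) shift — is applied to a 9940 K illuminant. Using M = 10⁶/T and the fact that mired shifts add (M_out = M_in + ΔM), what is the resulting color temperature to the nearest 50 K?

6700 K

M_in = 10⁶/9940 = 100.60 mireds.
M_out = 100.60 + (+49) = 149.60 mireds.
T_out = 10⁶/149.60 = 6684.3 K → 6700 K.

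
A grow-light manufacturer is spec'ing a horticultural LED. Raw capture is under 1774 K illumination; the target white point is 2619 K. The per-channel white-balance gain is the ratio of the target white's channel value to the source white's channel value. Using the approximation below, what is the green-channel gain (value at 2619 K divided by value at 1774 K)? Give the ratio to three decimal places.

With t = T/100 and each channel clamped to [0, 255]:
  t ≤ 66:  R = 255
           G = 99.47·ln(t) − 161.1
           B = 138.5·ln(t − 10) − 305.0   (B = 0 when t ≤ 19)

1.310

At 1774 K (t = 17.74):
  G = 99.47·ln 17.74 − 161.1 = 99.47·2.8758 − 161.1 = 124.958.
At 2619 K (t = 26.19):
  G = 99.47·ln 26.19 − 161.1 = 99.47·3.2654 − 161.1 = 163.707.
Gain = 163.707 / 124.958 = 1.3101 → 1.310.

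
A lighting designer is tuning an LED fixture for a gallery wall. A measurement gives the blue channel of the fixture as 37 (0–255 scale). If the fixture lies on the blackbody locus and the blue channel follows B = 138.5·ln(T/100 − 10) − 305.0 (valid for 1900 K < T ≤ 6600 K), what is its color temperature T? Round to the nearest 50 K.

ln(t − 10) = (37 + 305.0) / 138.5 = 2.4693.
t − 10 = e^2.4693 = 11.814, so t = 21.814.
T = 100·t = 2181 K → 2200 K to the nearest 50 K.

2200 K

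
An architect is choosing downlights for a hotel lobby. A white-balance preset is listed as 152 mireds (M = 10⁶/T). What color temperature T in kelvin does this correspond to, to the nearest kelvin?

6579 K

T = 10⁶ / 152 = 6578.95 K → 6579 K.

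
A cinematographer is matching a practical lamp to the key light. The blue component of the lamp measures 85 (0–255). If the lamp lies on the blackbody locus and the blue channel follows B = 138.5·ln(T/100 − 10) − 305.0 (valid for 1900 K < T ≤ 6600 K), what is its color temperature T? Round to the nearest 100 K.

2700 K

ln(t − 10) = (85 + 305.0) / 138.5 = 2.8159.
t − 10 = e^2.8159 = 16.708, so t = 26.708.
T = 100·t = 2671 K → 2700 K to the nearest 100 K.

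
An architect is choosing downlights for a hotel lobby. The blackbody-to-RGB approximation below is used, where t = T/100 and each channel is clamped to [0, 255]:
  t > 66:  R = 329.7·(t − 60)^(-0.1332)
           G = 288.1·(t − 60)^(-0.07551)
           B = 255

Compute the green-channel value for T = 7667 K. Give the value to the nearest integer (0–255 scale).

233

t = 7667/100 = 76.67; the t > 66 branch applies.
G = 288.1·(76.67 − 60)^(-0.07551) = 288.1·16.67^(-0.07551) = 288.1·0.80860 = 232.957.
Rounded: 233.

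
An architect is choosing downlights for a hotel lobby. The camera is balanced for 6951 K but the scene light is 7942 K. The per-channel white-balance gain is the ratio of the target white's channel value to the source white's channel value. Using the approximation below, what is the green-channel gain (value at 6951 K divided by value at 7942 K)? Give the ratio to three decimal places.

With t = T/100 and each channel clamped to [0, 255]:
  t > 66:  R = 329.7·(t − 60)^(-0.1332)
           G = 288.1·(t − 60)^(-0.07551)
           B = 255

At 7942 K (t = 79.42):
  G = 288.1·(79.42 − 60)^(-0.07551) = 288.1·19.42^(-0.07551) = 288.1·0.79933 = 230.286.
At 6951 K (t = 69.51):
  G = 288.1·(69.51 − 60)^(-0.07551) = 288.1·9.51^(-0.07551) = 288.1·0.84360 = 243.042.
Gain = 243.042 / 230.286 = 1.0554 → 1.055.

1.055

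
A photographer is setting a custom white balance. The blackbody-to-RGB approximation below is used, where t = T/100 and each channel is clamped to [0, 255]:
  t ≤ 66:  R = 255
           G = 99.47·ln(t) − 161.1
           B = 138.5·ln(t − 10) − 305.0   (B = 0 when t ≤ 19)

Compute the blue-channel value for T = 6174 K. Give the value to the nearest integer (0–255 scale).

t = 6174/100 = 61.74; the t ≤ 66 branch applies.
B = 138.5·ln(61.74 − 10) − 305.0 = 138.5·ln 51.74 − 305.0 = 138.5·3.9462 − 305.0 = 241.553.
Rounded: 242.

242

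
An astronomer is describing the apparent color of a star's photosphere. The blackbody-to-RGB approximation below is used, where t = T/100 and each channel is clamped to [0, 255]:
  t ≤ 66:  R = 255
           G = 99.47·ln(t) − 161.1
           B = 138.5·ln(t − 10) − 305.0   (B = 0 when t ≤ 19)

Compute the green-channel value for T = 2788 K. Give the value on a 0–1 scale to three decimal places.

0.666

t = 2788/100 = 27.88; the t ≤ 66 branch applies.
G = 99.47·ln 27.88 − 161.1 = 99.47·3.3279 − 161.1 = 169.927.
On a 0–1 scale: 169.927/255 = 0.6664 → 0.666.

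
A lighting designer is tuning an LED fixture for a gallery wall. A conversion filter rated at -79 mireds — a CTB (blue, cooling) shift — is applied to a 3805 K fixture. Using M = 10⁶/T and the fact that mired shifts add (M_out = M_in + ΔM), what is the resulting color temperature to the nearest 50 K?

M_in = 10⁶/3805 = 262.81 mireds.
M_out = 262.81 + (-79) = 183.81 mireds.
T_out = 10⁶/183.81 = 5440.3 K → 5450 K.

5450 K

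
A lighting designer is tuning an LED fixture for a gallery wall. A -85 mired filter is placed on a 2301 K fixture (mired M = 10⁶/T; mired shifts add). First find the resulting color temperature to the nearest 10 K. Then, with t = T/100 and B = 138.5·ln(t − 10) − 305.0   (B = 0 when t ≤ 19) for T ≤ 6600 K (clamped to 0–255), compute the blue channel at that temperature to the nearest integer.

M_in = 10⁶/2301 = 434.59; M_out = 434.59 + (-85) = 349.59.
T_out = 10⁶/349.59 = 2860.5 K → 2860 K; t = 28.6.
B = 138.5·ln(28.6 − 10) − 305.0 = 138.5·ln 18.6 − 305.0 = 138.5·2.9232 − 305.0 = 99.858.
Rounded: 100.

100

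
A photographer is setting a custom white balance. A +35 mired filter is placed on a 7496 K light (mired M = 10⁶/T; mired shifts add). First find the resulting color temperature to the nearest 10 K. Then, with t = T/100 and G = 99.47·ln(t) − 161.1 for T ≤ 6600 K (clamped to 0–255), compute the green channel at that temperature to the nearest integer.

245

M_in = 10⁶/7496 = 133.40; M_out = 133.40 + (+35) = 168.40.
T_out = 10⁶/168.40 = 5938.1 K → 5940 K; t = 59.4.
G = 99.47·ln 59.4 − 161.1 = 99.47·4.0843 − 161.1 = 245.165.
Rounded: 245.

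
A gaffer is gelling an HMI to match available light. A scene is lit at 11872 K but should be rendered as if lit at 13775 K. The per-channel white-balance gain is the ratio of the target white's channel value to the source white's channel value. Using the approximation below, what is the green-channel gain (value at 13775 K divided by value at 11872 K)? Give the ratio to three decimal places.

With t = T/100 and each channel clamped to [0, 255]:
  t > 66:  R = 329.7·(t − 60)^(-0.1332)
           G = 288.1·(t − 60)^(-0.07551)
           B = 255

0.979

At 11872 K (t = 118.72):
  G = 288.1·(118.72 − 60)^(-0.07551) = 288.1·58.72^(-0.07551) = 288.1·0.73526 = 211.827.
At 13775 K (t = 137.75):
  G = 288.1·(137.75 − 60)^(-0.07551) = 288.1·77.75^(-0.07551) = 288.1·0.71984 = 207.385.
Gain = 207.385 / 211.827 = 0.9790 → 0.979.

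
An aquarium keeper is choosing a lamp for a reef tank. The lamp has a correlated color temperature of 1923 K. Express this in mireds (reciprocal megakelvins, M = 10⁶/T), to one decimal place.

520.0 mireds

M = 10⁶ / 1923 = 520.021 → 520.0 mireds.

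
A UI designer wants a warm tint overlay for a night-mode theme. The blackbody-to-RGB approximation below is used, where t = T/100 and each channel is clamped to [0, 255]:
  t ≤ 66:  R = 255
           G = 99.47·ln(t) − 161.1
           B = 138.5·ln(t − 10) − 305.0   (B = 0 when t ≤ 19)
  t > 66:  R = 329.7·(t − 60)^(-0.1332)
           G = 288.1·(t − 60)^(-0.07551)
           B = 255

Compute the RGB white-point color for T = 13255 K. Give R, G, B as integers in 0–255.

R=186, G=208, B=255

t = 13255/100 = 132.55; the t > 66 branch applies.
R = 329.7·(132.55 − 60)^(-0.1332) = 329.7·72.55^(-0.1332) = 329.7·0.56515 = 186.330.
G = 288.1·(132.55 − 60)^(-0.07551) = 288.1·72.55^(-0.07551) = 288.1·0.72361 = 208.471.
B = 255 by definition for t > 66.
Rounded: (186, 208, 255).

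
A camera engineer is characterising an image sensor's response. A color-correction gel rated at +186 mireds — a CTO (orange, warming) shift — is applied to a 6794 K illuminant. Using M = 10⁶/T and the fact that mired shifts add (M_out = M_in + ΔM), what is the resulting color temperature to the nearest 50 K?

M_in = 10⁶/6794 = 147.19 mireds.
M_out = 147.19 + (+186) = 333.19 mireds.
T_out = 10⁶/333.19 = 3001.3 K → 3000 K.

3000 K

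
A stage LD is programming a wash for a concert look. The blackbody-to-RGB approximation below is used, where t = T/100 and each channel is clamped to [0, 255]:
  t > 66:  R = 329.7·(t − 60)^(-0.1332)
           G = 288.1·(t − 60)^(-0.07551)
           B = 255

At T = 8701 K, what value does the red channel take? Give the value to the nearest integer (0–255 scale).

213

t = 8701/100 = 87.01; the t > 66 branch applies.
R = 329.7·(87.01 − 60)^(-0.1332) = 329.7·27.01^(-0.1332) = 329.7·0.64465 = 212.540.
Rounded: 213.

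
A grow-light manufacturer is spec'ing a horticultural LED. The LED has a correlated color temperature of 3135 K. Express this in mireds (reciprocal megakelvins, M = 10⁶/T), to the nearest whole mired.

M = 10⁶ / 3135 = 318.979 → 319 mireds.

319 mireds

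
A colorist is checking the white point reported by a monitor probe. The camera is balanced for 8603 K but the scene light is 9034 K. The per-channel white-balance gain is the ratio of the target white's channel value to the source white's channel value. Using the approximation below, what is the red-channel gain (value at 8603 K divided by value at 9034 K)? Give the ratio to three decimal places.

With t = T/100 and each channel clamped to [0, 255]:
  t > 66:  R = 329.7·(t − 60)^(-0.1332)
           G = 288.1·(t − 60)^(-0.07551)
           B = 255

1.021

At 9034 K (t = 90.34):
  R = 329.7·(90.34 − 60)^(-0.1332) = 329.7·30.34^(-0.1332) = 329.7·0.63474 = 209.274.
At 8603 K (t = 86.03):
  R = 329.7·(86.03 − 60)^(-0.1332) = 329.7·26.03^(-0.1332) = 329.7·0.64783 = 213.588.
Gain = 213.588 / 209.274 = 1.0206 → 1.021.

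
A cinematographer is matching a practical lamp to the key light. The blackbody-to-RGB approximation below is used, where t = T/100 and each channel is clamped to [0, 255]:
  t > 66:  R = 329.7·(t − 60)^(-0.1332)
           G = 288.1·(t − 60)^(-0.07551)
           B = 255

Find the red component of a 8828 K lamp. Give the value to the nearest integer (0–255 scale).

t = 8828/100 = 88.28; the t > 66 branch applies.
R = 329.7·(88.28 − 60)^(-0.1332) = 329.7·28.28^(-0.1332) = 329.7·0.64071 = 211.243.
Rounded: 211.

211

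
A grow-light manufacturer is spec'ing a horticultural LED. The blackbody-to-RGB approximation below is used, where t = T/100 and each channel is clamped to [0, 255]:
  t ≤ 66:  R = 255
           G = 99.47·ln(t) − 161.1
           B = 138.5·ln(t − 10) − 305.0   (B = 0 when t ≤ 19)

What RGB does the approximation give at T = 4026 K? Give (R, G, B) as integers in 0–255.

(255, 206, 167)

t = 4026/100 = 40.26; the t ≤ 66 branch applies.
R = 255 by definition for t ≤ 66.
G = 99.47·ln 40.26 − 161.1 = 99.47·3.6954 − 161.1 = 206.477.
B = 138.5·ln(40.26 − 10) − 305.0 = 138.5·ln 30.26 − 305.0 = 138.5·3.4098 − 305.0 = 167.261.
Rounded: (255, 206, 167).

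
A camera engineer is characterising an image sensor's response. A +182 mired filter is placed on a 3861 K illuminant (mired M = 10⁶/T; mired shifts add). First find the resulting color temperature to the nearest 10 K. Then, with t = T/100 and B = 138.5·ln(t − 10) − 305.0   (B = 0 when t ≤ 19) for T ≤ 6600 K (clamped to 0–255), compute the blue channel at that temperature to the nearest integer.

M_in = 10⁶/3861 = 259.00; M_out = 259.00 + (+182) = 441.00.
T_out = 10⁶/441.00 = 2267.6 K → 2270 K; t = 22.7.
B = 138.5·ln(22.7 − 10) − 305.0 = 138.5·ln 12.7 − 305.0 = 138.5·2.5416 − 305.0 = 47.012.
Rounded: 47.

47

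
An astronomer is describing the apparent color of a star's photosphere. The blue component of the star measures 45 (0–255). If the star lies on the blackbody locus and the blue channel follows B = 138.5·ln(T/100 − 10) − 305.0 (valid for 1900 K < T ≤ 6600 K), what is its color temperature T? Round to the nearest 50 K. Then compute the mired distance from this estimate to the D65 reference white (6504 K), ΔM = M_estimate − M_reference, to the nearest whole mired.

+291 mireds

ln(t − 10) = (45 + 305.0) / 138.5 = 2.5271.
t − 10 = e^2.5271 = 12.517, so t = 22.517.
T = 100·t = 2252 K → 2250 K to the nearest 50 K.
M_estimate = 10⁶/2250 = 444.44; M_reference = 10⁶/6504 = 153.75.
ΔM = 444.44 − 153.75 = 290.69 → +291 mireds.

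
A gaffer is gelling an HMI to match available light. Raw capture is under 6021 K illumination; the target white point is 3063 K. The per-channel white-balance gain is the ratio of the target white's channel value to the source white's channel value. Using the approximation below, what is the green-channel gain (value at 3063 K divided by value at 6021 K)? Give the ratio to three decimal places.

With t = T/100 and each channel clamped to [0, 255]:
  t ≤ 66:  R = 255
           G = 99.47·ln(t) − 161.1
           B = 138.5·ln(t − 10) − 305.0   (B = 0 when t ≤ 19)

0.727

At 6021 K (t = 60.21):
  G = 99.47·ln 60.21 − 161.1 = 99.47·4.0978 − 161.1 = 246.512.
At 3063 K (t = 30.63):
  G = 99.47·ln 30.63 − 161.1 = 99.47·3.4220 − 161.1 = 179.284.
Gain = 179.284 / 246.512 = 0.7273 → 0.727.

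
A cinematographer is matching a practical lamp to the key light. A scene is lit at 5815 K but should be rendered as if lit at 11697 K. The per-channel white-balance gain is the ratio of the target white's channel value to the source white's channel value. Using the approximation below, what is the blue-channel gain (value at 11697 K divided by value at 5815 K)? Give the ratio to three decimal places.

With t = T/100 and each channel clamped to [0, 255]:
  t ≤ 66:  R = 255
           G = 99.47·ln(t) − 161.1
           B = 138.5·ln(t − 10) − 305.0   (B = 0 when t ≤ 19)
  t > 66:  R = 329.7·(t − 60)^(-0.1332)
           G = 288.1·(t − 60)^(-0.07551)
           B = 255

At 5815 K (t = 58.15):
  B = 138.5·ln(58.15 − 10) − 305.0 = 138.5·ln 48.15 − 305.0 = 138.5·3.8743 − 305.0 = 231.593.
At 11697 K (t = 116.97):
  B = 255 by definition for t > 66.
Gain = 255.000 / 231.593 = 1.1011 → 1.101.

1.101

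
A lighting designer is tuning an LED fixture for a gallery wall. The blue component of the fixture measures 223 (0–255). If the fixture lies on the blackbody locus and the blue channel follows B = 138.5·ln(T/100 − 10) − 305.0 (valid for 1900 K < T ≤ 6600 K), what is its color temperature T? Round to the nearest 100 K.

ln(t − 10) = (223 + 305.0) / 138.5 = 3.8123.
t − 10 = e^3.8123 = 45.253, so t = 55.253.
T = 100·t = 5525 K → 5500 K to the nearest 100 K.

5500 K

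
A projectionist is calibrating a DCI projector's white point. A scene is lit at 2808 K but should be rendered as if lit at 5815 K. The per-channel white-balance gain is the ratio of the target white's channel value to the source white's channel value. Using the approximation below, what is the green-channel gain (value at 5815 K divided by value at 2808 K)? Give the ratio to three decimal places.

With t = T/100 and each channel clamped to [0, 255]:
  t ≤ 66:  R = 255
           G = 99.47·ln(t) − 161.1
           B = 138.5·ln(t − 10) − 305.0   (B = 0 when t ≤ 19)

At 2808 K (t = 28.08):
  G = 99.47·ln 28.08 − 161.1 = 99.47·3.3351 − 161.1 = 170.638.
At 5815 K (t = 58.15):
  G = 99.47·ln 58.15 − 161.1 = 99.47·4.0630 − 161.1 = 243.049.
Gain = 243.049 / 170.638 = 1.4244 → 1.424.

1.424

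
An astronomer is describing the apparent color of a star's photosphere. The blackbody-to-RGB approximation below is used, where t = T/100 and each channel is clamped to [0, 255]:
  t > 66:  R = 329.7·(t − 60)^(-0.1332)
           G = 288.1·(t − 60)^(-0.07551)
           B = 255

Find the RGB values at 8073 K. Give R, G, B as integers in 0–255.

t = 8073/100 = 80.73; the t > 66 branch applies.
R = 329.7·(80.73 − 60)^(-0.1332) = 329.7·20.73^(-0.1332) = 329.7·0.66777 = 220.165.
G = 288.1·(80.73 − 60)^(-0.07551) = 288.1·20.73^(-0.07551) = 288.1·0.79540 = 229.154.
B = 255 by definition for t > 66.
Rounded: (220, 229, 255).

R=220, G=229, B=255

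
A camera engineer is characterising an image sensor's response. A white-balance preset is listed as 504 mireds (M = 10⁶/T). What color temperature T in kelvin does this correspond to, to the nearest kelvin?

T = 10⁶ / 504 = 1984.13 K → 1984 K.

1984 K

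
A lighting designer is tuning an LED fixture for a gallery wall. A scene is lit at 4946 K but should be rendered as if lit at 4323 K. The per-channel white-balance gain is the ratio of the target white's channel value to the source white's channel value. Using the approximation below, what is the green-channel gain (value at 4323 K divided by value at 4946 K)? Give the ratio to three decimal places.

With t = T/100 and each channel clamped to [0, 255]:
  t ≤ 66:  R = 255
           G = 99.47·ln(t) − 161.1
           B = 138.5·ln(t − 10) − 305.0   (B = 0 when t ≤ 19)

0.941

At 4946 K (t = 49.46):
  G = 99.47·ln 49.46 − 161.1 = 99.47·3.9012 − 161.1 = 226.949.
At 4323 K (t = 43.23):
  G = 99.47·ln 43.23 − 161.1 = 99.47·3.7665 − 161.1 = 213.557.
Gain = 213.557 / 226.949 = 0.9410 → 0.941.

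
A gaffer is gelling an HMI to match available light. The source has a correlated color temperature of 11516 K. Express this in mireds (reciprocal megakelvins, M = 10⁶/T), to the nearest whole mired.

87 mireds

M = 10⁶ / 11516 = 86.836 → 87 mireds.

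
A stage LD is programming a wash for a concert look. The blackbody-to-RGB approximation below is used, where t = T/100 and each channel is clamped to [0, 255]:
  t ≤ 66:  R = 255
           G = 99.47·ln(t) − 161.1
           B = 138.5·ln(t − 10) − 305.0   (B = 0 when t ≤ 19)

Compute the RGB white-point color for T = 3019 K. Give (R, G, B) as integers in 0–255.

t = 3019/100 = 30.19; the t ≤ 66 branch applies.
R = 255 by definition for t ≤ 66.
G = 99.47·ln 30.19 − 161.1 = 99.47·3.4075 − 161.1 = 177.845.
B = 138.5·ln(30.19 − 10) − 305.0 = 138.5·ln 20.19 − 305.0 = 138.5·3.0052 − 305.0 = 111.218.
Rounded: (255, 178, 111).

(255, 178, 111)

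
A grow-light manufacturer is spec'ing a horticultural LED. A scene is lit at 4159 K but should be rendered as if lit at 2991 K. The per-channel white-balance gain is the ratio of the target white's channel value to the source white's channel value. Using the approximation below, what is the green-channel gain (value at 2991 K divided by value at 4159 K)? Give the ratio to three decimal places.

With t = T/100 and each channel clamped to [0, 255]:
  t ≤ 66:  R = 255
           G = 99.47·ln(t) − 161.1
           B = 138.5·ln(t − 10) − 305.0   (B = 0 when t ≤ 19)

At 4159 K (t = 41.59):
  G = 99.47·ln 41.59 − 161.1 = 99.47·3.7279 − 161.1 = 209.710.
At 2991 K (t = 29.91):
  G = 99.47·ln 29.91 − 161.1 = 99.47·3.3982 − 161.1 = 176.918.
Gain = 176.918 / 209.710 = 0.8436 → 0.844.

0.844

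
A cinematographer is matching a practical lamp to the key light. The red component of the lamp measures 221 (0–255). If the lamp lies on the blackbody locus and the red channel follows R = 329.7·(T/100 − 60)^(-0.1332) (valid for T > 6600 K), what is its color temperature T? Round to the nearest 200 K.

(t − 60)^(-0.1332) = 221/329.7 = 0.67031.
t − 60 = 0.67031^(1/-0.1332) = 0.67031^(-7.508) = 20.149, so t = 80.149.
T = 100·t = 8015 K → 8000 K to the nearest 200 K.

8000 K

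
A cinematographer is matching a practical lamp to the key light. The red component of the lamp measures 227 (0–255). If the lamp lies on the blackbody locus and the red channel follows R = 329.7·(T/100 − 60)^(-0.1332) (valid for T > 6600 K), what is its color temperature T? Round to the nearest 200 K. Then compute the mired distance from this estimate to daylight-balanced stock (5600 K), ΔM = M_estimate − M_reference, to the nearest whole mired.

(t − 60)^(-0.1332) = 227/329.7 = 0.68850.
t − 60 = 0.68850^(1/-0.1332) = 0.68850^(-7.508) = 16.478, so t = 76.478.
T = 100·t = 7648 K → 7600 K to the nearest 200 K.
M_estimate = 10⁶/7600 = 131.58; M_reference = 10⁶/5600 = 178.57.
ΔM = 131.58 − 178.57 = -46.99 → -47 mireds.

-47 mireds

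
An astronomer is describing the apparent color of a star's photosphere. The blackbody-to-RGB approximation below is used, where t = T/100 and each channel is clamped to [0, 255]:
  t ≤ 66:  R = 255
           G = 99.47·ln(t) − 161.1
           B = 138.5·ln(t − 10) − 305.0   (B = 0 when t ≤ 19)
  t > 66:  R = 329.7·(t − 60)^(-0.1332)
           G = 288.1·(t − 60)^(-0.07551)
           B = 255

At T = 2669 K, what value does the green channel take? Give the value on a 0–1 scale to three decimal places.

t = 2669/100 = 26.69; the t ≤ 66 branch applies.
G = 99.47·ln 26.69 − 161.1 = 99.47·3.2843 − 161.1 = 165.588.
On a 0–1 scale: 165.588/255 = 0.6494 → 0.649.

0.649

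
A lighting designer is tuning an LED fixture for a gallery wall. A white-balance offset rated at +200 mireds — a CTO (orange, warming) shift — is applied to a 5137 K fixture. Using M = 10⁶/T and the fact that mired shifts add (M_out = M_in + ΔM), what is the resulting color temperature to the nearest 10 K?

2530 K

M_in = 10⁶/5137 = 194.67 mireds.
M_out = 194.67 + (+200) = 394.67 mireds.
T_out = 10⁶/394.67 = 2533.8 K → 2530 K.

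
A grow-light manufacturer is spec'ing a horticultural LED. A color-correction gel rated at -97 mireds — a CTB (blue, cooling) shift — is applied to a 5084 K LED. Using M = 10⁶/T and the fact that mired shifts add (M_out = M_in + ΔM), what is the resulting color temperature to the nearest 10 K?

M_in = 10⁶/5084 = 196.70 mireds.
M_out = 196.70 + (-97) = 99.70 mireds.
T_out = 10⁶/99.70 = 10030.5 K → 10030 K.

10030 K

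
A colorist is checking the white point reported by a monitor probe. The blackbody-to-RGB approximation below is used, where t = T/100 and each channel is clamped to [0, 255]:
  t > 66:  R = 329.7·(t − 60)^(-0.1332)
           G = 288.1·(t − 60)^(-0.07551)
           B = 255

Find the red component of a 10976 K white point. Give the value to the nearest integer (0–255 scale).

t = 10976/100 = 109.76; the t > 66 branch applies.
R = 329.7·(109.76 − 60)^(-0.1332) = 329.7·49.76^(-0.1332) = 329.7·0.59426 = 195.927.
Rounded: 196.

196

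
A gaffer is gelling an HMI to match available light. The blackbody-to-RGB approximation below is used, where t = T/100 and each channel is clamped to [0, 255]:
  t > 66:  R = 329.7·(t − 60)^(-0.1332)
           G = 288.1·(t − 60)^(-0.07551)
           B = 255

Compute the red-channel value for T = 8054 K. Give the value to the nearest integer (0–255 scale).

220

t = 8054/100 = 80.54; the t > 66 branch applies.
R = 329.7·(80.54 − 60)^(-0.1332) = 329.7·20.54^(-0.1332) = 329.7·0.66859 = 220.435.
Rounded: 220.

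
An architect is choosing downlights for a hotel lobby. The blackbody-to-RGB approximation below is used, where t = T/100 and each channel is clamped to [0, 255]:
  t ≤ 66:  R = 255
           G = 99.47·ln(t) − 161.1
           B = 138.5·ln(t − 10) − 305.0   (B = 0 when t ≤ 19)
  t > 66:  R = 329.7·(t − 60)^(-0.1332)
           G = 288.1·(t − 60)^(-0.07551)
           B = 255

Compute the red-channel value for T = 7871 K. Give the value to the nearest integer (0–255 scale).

223

t = 7871/100 = 78.71; the t > 66 branch applies.
R = 329.7·(78.71 − 60)^(-0.1332) = 329.7·18.71^(-0.1332) = 329.7·0.67695 = 223.192.
Rounded: 223.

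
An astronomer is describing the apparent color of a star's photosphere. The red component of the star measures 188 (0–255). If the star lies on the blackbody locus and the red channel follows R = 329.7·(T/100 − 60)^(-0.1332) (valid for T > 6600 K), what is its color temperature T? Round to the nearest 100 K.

12800 K

(t − 60)^(-0.1332) = 188/329.7 = 0.57022.
t − 60 = 0.57022^(1/-0.1332) = 0.57022^(-7.508) = 67.848, so t = 127.848.
T = 100·t = 12785 K → 12800 K to the nearest 100 K.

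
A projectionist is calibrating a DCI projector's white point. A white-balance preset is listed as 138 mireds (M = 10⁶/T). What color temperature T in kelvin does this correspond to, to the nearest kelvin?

7246 K

T = 10⁶ / 138 = 7246.38 K → 7246 K.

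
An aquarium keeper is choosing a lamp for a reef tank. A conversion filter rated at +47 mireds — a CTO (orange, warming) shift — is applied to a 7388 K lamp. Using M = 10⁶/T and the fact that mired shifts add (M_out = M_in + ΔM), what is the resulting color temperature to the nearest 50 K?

5500 K

M_in = 10⁶/7388 = 135.35 mireds.
M_out = 135.35 + (+47) = 182.35 mireds.
T_out = 10⁶/182.35 = 5483.8 K → 5500 K.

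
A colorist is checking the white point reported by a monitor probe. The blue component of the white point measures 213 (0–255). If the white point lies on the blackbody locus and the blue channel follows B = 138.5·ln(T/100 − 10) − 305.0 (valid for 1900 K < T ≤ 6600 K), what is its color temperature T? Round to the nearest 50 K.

ln(t − 10) = (213 + 305.0) / 138.5 = 3.7401.
t − 10 = e^3.7401 = 42.101, so t = 52.101.
T = 100·t = 5210 K → 5200 K to the nearest 50 K.

5200 K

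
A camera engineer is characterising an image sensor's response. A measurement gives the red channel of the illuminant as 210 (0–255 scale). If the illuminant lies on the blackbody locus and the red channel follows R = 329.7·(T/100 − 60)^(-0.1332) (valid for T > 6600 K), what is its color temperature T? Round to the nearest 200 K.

9000 K

(t − 60)^(-0.1332) = 210/329.7 = 0.63694.
t − 60 = 0.63694^(1/-0.1332) = 0.63694^(-7.508) = 29.561, so t = 89.561.
T = 100·t = 8956 K → 9000 K to the nearest 200 K.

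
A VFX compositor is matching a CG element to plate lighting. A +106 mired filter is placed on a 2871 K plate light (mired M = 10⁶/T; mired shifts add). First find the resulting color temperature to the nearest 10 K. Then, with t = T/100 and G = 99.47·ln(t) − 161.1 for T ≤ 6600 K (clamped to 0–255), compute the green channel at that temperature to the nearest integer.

M_in = 10⁶/2871 = 348.31; M_out = 348.31 + (+106) = 454.31.
T_out = 10⁶/454.31 = 2201.1 K → 2200 K; t = 22.
G = 99.47·ln 22 − 161.1 = 99.47·3.0910 − 161.1 = 146.366.
Rounded: 146.

146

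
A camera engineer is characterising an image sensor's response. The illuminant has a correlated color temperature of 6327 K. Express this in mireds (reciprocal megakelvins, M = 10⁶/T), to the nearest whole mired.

M = 10⁶ / 6327 = 158.053 → 158 mireds.

158 mireds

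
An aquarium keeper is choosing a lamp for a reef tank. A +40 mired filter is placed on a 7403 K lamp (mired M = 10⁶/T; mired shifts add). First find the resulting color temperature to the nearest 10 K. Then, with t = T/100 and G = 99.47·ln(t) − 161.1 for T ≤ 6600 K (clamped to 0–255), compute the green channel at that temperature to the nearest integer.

M_in = 10⁶/7403 = 135.08; M_out = 135.08 + (+40) = 175.08.
T_out = 10⁶/175.08 = 5711.7 K → 5710 K; t = 57.1.
G = 99.47·ln 57.1 − 161.1 = 99.47·4.0448 − 161.1 = 241.237.
Rounded: 241.

241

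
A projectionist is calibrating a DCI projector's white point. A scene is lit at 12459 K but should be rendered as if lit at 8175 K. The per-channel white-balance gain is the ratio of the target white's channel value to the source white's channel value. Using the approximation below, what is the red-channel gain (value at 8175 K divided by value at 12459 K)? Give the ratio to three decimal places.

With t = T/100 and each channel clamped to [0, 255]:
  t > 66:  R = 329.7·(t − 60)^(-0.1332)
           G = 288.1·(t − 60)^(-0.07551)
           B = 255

At 12459 K (t = 124.59):
  R = 329.7·(124.59 − 60)^(-0.1332) = 329.7·64.59^(-0.1332) = 329.7·0.57397 = 189.237.
At 8175 K (t = 81.75):
  R = 329.7·(81.75 − 60)^(-0.1332) = 329.7·21.75^(-0.1332) = 329.7·0.66351 = 218.761.
Gain = 218.761 / 189.237 = 1.1560 → 1.156.

1.156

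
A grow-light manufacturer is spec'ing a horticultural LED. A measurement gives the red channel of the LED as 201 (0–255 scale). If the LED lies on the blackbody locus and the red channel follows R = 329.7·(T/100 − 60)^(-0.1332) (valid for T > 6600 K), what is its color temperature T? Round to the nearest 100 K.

10100 K

(t − 60)^(-0.1332) = 201/329.7 = 0.60965.
t − 60 = 0.60965^(1/-0.1332) = 0.60965^(-7.508) = 41.071, so t = 101.071.
T = 100·t = 10107 K → 10100 K to the nearest 100 K.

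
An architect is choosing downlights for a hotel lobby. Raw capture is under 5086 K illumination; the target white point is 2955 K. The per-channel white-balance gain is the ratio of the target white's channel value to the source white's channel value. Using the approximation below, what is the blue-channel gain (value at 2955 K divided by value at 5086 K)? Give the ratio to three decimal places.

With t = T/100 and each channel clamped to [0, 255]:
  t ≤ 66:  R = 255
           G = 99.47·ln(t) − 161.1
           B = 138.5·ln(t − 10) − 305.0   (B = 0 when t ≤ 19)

0.511

At 5086 K (t = 50.86):
  B = 138.5·ln(50.86 − 10) − 305.0 = 138.5·ln 40.86 − 305.0 = 138.5·3.7102 − 305.0 = 208.856.
At 2955 K (t = 29.55):
  B = 138.5·ln(29.55 − 10) − 305.0 = 138.5·ln 19.55 − 305.0 = 138.5·2.9730 − 305.0 = 106.757.
Gain = 106.757 / 208.856 = 0.5112 → 0.511.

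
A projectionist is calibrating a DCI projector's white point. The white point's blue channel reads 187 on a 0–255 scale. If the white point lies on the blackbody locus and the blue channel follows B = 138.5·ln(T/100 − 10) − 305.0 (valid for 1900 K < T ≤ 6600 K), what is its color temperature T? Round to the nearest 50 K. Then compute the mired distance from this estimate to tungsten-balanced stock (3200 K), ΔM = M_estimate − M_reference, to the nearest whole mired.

ln(t − 10) = (187 + 305.0) / 138.5 = 3.5523.
t − 10 = e^3.5523 = 34.895, so t = 44.895.
T = 100·t = 4490 K → 4500 K to the nearest 50 K.
M_estimate = 10⁶/4500 = 222.22; M_reference = 10⁶/3200 = 312.50.
ΔM = 222.22 − 312.50 = -90.28 → -90 mireds.

-90 mireds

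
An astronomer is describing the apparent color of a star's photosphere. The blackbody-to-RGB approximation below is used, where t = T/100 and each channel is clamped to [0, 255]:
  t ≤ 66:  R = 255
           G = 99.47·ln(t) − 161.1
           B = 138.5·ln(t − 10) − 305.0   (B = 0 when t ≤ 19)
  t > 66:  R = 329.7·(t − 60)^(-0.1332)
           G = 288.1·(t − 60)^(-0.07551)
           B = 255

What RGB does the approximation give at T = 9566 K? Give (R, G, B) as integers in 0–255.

t = 9566/100 = 95.66; the t > 66 branch applies.
R = 329.7·(95.66 − 60)^(-0.1332) = 329.7·35.66^(-0.1332) = 329.7·0.62123 = 204.818.
G = 288.1·(95.66 − 60)^(-0.07551) = 288.1·35.66^(-0.07551) = 288.1·0.76347 = 219.957.
B = 255 by definition for t > 66.
Rounded: (205, 220, 255).

(205, 220, 255)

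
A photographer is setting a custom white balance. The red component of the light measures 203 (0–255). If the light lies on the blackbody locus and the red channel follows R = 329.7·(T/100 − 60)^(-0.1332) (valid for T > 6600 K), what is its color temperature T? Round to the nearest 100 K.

9800 K

(t − 60)^(-0.1332) = 203/329.7 = 0.61571.
t − 60 = 0.61571^(1/-0.1332) = 0.61571^(-7.508) = 38.129, so t = 98.129.
T = 100·t = 9813 K → 9800 K to the nearest 100 K.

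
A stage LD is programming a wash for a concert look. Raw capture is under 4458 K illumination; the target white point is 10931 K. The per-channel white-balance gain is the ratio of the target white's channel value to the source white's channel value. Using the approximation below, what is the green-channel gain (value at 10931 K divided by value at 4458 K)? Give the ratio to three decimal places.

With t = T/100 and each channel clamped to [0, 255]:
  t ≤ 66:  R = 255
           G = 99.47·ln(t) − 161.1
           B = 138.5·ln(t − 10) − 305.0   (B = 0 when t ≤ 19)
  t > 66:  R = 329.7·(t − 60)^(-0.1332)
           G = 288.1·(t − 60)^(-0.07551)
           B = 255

At 4458 K (t = 44.58):
  G = 99.47·ln 44.58 − 161.1 = 99.47·3.7973 − 161.1 = 216.616.
At 10931 K (t = 109.31):
  G = 288.1·(109.31 − 60)^(-0.07551) = 288.1·49.31^(-0.07551) = 288.1·0.74502 = 214.640.
Gain = 214.640 / 216.616 = 0.9909 → 0.991.

0.991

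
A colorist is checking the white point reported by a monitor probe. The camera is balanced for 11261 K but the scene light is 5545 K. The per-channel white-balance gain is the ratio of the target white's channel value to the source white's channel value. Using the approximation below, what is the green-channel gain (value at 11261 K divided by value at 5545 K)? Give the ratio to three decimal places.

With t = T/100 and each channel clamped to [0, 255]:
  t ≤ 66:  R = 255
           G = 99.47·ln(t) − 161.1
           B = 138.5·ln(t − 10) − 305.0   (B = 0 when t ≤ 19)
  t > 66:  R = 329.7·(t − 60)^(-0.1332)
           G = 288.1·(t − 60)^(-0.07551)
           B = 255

At 5545 K (t = 55.45):
  G = 99.47·ln 55.45 − 161.1 = 99.47·4.0155 − 161.1 = 238.320.
At 11261 K (t = 112.61):
  G = 288.1·(112.61 − 60)^(-0.07551) = 288.1·52.61^(-0.07551) = 288.1·0.74138 = 213.592.
Gain = 213.592 / 238.320 = 0.8962 → 0.896.

0.896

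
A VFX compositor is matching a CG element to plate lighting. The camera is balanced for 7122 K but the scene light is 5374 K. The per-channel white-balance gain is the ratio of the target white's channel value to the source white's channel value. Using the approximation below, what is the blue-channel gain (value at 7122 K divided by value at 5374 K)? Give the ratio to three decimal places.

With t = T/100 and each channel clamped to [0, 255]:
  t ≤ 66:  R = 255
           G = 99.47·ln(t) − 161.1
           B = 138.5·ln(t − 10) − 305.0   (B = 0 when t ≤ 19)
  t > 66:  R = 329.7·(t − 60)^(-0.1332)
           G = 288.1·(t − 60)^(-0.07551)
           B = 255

At 5374 K (t = 53.74):
  B = 138.5·ln(53.74 − 10) − 305.0 = 138.5·ln 43.74 − 305.0 = 138.5·3.7783 − 305.0 = 218.289.
At 7122 K (t = 71.22):
  B = 255 by definition for t > 66.
Gain = 255.000 / 218.289 = 1.1682 → 1.168.

1.168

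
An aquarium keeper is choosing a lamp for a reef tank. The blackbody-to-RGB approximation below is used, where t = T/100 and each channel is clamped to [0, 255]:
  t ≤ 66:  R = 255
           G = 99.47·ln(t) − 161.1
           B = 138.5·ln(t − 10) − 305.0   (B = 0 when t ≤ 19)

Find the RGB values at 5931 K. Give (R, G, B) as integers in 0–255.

t = 5931/100 = 59.31; the t ≤ 66 branch applies.
R = 255 by definition for t ≤ 66.
G = 99.47·ln 59.31 − 161.1 = 99.47·4.0828 − 161.1 = 245.014.
B = 138.5·ln(59.31 − 10) − 305.0 = 138.5·ln 49.31 − 305.0 = 138.5·3.8981 − 305.0 = 234.891.
Rounded: (255, 245, 235).

(255, 245, 235)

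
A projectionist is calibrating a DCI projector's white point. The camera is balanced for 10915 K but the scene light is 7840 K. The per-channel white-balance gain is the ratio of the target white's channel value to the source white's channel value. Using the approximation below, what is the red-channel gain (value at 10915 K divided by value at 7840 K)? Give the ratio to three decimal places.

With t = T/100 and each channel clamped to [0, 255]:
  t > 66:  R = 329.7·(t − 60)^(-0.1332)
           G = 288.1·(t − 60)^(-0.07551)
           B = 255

At 7840 K (t = 78.4):
  R = 329.7·(78.4 − 60)^(-0.1332) = 329.7·18.4^(-0.1332) = 329.7·0.67846 = 223.689.
At 10915 K (t = 109.15):
  R = 329.7·(109.15 − 60)^(-0.1332) = 329.7·49.15^(-0.1332) = 329.7·0.59524 = 196.249.
Gain = 196.249 / 223.689 = 0.8773 → 0.877.

0.877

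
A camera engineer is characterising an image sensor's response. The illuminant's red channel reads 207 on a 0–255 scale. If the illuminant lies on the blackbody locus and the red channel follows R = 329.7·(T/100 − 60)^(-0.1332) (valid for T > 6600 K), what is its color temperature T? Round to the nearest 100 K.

(t − 60)^(-0.1332) = 207/329.7 = 0.62784.
t − 60 = 0.62784^(1/-0.1332) = 0.62784^(-7.508) = 32.933, so t = 92.933.
T = 100·t = 9293 K → 9300 K to the nearest 100 K.

9300 K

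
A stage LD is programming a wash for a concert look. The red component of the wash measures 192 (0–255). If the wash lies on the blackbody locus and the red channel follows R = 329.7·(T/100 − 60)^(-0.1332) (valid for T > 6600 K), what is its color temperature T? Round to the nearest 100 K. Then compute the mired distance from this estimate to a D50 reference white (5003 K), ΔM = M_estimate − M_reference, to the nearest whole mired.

-115 mireds

(t − 60)^(-0.1332) = 192/329.7 = 0.58235.
t − 60 = 0.58235^(1/-0.1332) = 0.58235^(-7.508) = 57.929, so t = 117.929.
T = 100·t = 11793 K → 11800 K to the nearest 100 K.
M_estimate = 10⁶/11800 = 84.75; M_reference = 10⁶/5003 = 199.88.
ΔM = 84.75 − 199.88 = -115.13 → -115 mireds.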